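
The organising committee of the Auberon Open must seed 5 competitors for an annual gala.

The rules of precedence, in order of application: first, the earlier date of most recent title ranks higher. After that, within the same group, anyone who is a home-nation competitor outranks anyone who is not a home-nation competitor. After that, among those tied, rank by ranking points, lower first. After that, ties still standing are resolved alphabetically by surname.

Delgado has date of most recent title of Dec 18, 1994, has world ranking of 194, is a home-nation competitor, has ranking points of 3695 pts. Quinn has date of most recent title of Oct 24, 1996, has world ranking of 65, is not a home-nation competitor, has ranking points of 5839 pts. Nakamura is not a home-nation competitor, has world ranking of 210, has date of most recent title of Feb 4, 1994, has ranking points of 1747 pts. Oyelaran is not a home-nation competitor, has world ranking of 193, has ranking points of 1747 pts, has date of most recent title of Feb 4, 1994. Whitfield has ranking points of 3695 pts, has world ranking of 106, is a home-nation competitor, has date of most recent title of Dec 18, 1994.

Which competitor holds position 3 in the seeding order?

Delgado

By date of most recent title (earlier first): Nakamura and Oyelaran (both Feb 4, 1994); then Delgado and Whitfield (both Dec 18, 1994); then Quinn (Oct 24, 1996).
Nakamura and Oyelaran are each not a home-nation competitor, so the next rule applies.
Nakamura and Oyelaran both have ranking points 1747 pts, so the next rule applies.
Among Nakamura and Oyelaran, alphabetically by surname: Nakamura before Oyelaran.
Delgado and Whitfield are each a home-nation competitor, so the next rule applies.
Delgado and Whitfield both have ranking points 3695 pts, so the next rule applies.
Among Delgado and Whitfield, alphabetically by surname: Delgado before Whitfield.
Order: Nakamura, Oyelaran, Delgado, Whitfield, Quinn.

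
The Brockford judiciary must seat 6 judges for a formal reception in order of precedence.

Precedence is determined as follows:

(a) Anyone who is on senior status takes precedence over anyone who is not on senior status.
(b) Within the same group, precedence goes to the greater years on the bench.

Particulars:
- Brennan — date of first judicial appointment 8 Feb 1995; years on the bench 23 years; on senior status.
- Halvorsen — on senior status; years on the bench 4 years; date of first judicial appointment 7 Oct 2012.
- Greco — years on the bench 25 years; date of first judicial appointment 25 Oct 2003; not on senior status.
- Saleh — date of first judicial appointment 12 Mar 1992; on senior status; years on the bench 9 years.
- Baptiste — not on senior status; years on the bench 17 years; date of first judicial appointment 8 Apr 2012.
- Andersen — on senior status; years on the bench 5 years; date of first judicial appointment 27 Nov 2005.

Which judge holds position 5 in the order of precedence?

Greco

By the first rule: Brennan, Saleh, Andersen and Halvorsen (each on senior status); then Greco and Baptiste (both not on senior status).
Among Brennan, Saleh, Andersen and Halvorsen, by years on the bench (higher first): Brennan (23 years) before Saleh (9 years) before Andersen (5 years) before Halvorsen (4 years).
Among Greco and Baptiste, by years on the bench (higher first): Greco (25 years) before Baptiste (17 years).
Order: Brennan, Saleh, Andersen, Halvorsen, Greco, Baptiste.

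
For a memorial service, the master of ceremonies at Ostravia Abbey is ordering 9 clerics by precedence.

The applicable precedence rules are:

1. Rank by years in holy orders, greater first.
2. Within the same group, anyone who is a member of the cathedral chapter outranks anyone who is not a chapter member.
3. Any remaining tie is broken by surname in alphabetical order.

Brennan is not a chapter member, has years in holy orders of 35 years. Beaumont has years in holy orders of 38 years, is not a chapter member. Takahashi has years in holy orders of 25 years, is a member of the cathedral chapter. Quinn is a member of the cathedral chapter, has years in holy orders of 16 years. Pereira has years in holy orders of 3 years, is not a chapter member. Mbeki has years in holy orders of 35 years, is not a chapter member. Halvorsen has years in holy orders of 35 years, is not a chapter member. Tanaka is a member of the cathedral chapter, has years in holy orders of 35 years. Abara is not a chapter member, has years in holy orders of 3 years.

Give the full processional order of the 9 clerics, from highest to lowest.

Beaumont, Tanaka, Brennan, Halvorsen, Mbeki, Takahashi, Quinn, Abara, Pereira

By years in holy orders (higher first): Beaumont (38 years); then Tanaka, Brennan, Halvorsen and Mbeki (each 35 years); then Takahashi (25 years); then Quinn (16 years); then Abara and Pereira (both 3 years).
Among Tanaka, Brennan, Halvorsen and Mbeki, a member of the cathedral chapter before not a chapter member: Tanaka (a member of the cathedral chapter) before Brennan, Halvorsen and Mbeki (not a chapter member).
Among Brennan, Halvorsen and Mbeki, alphabetically by surname: Brennan before Halvorsen before Mbeki.
Abara and Pereira are each not a chapter member, so the next rule applies.
Among Abara and Pereira, alphabetically by surname: Abara before Pereira.
Full order: Beaumont, Tanaka, Brennan, Halvorsen, Mbeki, Takahashi, Quinn, Abara, Pereira.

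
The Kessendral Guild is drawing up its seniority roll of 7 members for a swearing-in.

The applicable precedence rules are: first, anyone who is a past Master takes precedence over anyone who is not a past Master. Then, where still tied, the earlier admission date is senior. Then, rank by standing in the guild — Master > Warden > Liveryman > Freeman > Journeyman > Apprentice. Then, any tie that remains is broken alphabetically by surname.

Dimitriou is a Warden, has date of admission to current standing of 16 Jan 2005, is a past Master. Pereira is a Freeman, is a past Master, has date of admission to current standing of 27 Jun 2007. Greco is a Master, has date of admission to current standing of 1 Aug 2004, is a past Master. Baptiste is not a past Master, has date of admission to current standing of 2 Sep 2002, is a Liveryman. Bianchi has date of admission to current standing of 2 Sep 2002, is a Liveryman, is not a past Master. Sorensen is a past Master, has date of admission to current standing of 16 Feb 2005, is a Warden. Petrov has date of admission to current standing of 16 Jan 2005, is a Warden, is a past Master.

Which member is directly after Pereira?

By the first rule: Greco, Dimitriou, Petrov, Sorensen and Pereira (each a past Master); then Baptiste and Bianchi (both not a past Master).
Among Greco, Dimitriou, Petrov, Sorensen and Pereira, by date of admission to current standing (earlier first): Greco (1 Aug 2004) before Dimitriou and Petrov (16 Jan 2005) before Sorensen (16 Feb 2005) before Pereira (27 Jun 2007).
Dimitriou and Petrov are each Warden, so the next rule applies.
Among Dimitriou and Petrov, alphabetically by surname: Dimitriou before Petrov.
Baptiste and Bianchi both have date of admission to current standing 2 Sep 2002, so the next rule applies.
Baptiste and Bianchi are each Liveryman, so the next rule applies.
Among Baptiste and Bianchi, alphabetically by surname: Baptiste before Bianchi.
Order: Greco, Dimitriou, Petrov, Sorensen, Pereira, Baptiste, Bianchi.

Baptiste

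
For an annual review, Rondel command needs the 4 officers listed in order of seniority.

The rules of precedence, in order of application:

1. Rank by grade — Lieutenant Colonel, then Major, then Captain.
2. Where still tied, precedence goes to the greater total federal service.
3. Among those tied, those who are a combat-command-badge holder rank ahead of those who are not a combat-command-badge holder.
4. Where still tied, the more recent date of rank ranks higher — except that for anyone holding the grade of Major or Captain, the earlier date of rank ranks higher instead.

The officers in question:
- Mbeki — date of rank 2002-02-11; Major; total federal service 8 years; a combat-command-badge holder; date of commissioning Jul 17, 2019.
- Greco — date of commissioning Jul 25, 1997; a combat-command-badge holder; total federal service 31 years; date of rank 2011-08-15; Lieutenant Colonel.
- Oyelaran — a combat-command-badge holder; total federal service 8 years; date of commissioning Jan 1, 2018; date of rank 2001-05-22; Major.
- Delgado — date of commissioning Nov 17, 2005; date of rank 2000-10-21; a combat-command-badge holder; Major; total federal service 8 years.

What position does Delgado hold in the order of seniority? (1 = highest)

2

By grade: Greco (Lieutenant Colonel); then Delgado, Oyelaran and Mbeki (Major).
Delgado, Oyelaran and Mbeki all have total federal service 8 years, so the next rule applies.
Delgado, Oyelaran and Mbeki are each a combat-command-badge holder, so the next rule applies.
Among Delgado, Oyelaran and Mbeki, by date of rank (earlier first) (reversed rule for this group): Delgado (2000-10-21) before Oyelaran (2001-05-22) before Mbeki (2002-02-11).
Order: Greco, Delgado, Oyelaran, Mbeki. So position 2.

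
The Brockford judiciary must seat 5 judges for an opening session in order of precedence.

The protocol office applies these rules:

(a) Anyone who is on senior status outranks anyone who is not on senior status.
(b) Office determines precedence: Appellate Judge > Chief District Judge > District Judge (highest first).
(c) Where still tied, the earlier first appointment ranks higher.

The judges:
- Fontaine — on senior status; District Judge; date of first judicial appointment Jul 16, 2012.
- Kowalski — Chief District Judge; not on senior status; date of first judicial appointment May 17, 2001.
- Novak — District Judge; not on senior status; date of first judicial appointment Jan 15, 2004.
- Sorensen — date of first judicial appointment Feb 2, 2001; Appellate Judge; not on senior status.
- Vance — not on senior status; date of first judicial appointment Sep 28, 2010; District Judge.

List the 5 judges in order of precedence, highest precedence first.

By the first rule: Fontaine (on senior status); then Sorensen, Kowalski, Novak and Vance (each not on senior status).
Among Sorensen, Kowalski, Novak and Vance, by office: Sorensen (Appellate Judge) before Kowalski (Chief District Judge) before Novak and Vance (District Judge).
Among Novak and Vance, by date of first judicial appointment (earlier first): Novak (Jan 15, 2004) before Vance (Sep 28, 2010).
Full order: Fontaine, Sorensen, Kowalski, Novak, Vance.

Fontaine, Sorensen, Kowalski, Novak, Vance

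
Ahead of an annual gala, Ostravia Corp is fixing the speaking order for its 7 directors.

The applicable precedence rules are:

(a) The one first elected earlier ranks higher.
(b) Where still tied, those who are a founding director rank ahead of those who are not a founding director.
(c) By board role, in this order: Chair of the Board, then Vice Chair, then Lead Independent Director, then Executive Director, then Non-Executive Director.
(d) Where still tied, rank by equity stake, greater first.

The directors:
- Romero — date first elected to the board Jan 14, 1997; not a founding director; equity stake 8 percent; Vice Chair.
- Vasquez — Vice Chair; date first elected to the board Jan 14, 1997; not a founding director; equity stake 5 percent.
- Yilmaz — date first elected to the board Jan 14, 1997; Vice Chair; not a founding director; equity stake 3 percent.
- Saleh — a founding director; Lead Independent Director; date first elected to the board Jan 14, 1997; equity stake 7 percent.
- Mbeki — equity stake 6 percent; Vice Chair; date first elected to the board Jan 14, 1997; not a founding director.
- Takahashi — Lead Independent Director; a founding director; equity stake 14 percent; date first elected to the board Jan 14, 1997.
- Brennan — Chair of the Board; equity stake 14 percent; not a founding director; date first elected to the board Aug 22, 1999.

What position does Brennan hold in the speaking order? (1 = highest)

7

By date first elected to the board (earlier first): Takahashi, Saleh, Romero, Mbeki, Vasquez and Yilmaz (each Jan 14, 1997); then Brennan (Aug 22, 1999).
Among Takahashi, Saleh, Romero, Mbeki, Vasquez and Yilmaz, a founding director before not a founding director: Takahashi and Saleh (a founding director) before Romero, Mbeki, Vasquez and Yilmaz (not a founding director).
Takahashi and Saleh are each Lead Independent Director, so the next rule applies.
Among Takahashi and Saleh, by equity stake (higher first): Takahashi (14 percent) before Saleh (7 percent).
Romero, Mbeki, Vasquez and Yilmaz are each Vice Chair, so the next rule applies.
Among Romero, Mbeki, Vasquez and Yilmaz, by equity stake (higher first): Romero (8 percent) before Mbeki (6 percent) before Vasquez (5 percent) before Yilmaz (3 percent).
Order: Takahashi, Saleh, Romero, Mbeki, Vasquez, Yilmaz, Brennan. So position 7.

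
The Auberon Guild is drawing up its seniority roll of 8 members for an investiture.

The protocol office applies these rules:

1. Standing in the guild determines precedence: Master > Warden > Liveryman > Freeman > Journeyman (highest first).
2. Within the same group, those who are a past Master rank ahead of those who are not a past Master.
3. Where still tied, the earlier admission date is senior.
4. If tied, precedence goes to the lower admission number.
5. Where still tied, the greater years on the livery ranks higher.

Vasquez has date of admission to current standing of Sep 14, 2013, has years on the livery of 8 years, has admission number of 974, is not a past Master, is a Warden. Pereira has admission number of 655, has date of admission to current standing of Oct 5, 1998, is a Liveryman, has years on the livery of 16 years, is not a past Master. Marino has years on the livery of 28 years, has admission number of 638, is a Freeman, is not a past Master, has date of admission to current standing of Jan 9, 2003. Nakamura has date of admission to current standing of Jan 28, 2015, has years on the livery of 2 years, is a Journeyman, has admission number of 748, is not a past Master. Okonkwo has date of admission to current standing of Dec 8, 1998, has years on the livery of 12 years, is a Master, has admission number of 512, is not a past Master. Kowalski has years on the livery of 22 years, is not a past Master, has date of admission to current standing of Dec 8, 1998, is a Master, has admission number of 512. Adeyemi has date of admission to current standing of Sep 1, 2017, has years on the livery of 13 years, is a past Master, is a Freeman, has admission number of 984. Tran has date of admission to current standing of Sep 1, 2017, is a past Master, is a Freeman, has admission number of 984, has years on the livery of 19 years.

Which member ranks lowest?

Nakamura

By standing in the guild: Kowalski and Okonkwo (Master); then Vasquez (Warden); then Pereira (Liveryman); then Tran, Adeyemi and Marino (Freeman); then Nakamura (Journeyman).
Kowalski and Okonkwo are each not a past Master, so the next rule applies.
Kowalski and Okonkwo both have date of admission to current standing Dec 8, 1998, so the next rule applies.
Kowalski and Okonkwo both have admission number 512, so the next rule applies.
Among Kowalski and Okonkwo, by years on the livery (higher first): Kowalski (22 years) before Okonkwo (12 years).
Among Tran, Adeyemi and Marino, a past Master before not a past Master: Tran and Adeyemi (a past Master) before Marino (not a past Master).
Tran and Adeyemi both have date of admission to current standing Sep 1, 2017, so the next rule applies.
Tran and Adeyemi both have admission number 984, so the next rule applies.
Among Tran and Adeyemi, by years on the livery (higher first): Tran (19 years) before Adeyemi (13 years).
Order: Kowalski, Okonkwo, Vasquez, Pereira, Tran, Adeyemi, Marino, Nakamura.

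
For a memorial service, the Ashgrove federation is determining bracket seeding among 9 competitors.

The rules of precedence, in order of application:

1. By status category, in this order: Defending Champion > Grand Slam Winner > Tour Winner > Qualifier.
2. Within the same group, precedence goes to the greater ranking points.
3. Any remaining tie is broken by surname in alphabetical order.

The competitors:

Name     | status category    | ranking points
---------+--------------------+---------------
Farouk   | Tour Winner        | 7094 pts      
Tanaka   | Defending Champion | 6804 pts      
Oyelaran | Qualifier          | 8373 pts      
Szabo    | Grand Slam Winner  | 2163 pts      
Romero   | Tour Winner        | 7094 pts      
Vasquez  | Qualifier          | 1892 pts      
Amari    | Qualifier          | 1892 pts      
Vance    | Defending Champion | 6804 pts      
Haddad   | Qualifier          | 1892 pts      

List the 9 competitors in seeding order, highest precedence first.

Tanaka, Vance, Szabo, Farouk, Romero, Oyelaran, Amari, Haddad, Vasquez

By status category: Tanaka and Vance (Defending Champion); then Szabo (Grand Slam Winner); then Farouk and Romero (Tour Winner); then Oyelaran, Amari, Haddad and Vasquez (Qualifier).
Tanaka and Vance both have ranking points 6804 pts, so the next rule applies.
Among Tanaka and Vance, alphabetically by surname: Tanaka before Vance.
Farouk and Romero both have ranking points 7094 pts, so the next rule applies.
Among Farouk and Romero, alphabetically by surname: Farouk before Romero.
Among Oyelaran, Amari, Haddad and Vasquez, by ranking points (higher first): Oyelaran (8373 pts) before Amari, Haddad and Vasquez (1892 pts).
Among Amari, Haddad and Vasquez, alphabetically by surname: Amari before Haddad before Vasquez.
Full order: Tanaka, Vance, Szabo, Farouk, Romero, Oyelaran, Amari, Haddad, Vasquez.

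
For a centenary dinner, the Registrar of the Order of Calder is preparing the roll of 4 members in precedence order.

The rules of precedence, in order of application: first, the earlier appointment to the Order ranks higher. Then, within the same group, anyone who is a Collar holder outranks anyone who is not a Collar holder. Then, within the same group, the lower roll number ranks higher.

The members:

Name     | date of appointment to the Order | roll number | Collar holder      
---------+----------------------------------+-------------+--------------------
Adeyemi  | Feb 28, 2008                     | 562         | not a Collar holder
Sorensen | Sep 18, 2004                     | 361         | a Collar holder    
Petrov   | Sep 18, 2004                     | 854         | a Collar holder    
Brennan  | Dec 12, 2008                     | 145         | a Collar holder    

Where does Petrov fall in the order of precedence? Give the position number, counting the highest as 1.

By date of appointment to the Order (earlier first): Sorensen and Petrov (both Sep 18, 2004); then Adeyemi (Feb 28, 2008); then Brennan (Dec 12, 2008).
Sorensen and Petrov are each a Collar holder, so the next rule applies.
Among Sorensen and Petrov, by roll number (lower first): Sorensen (361) before Petrov (854).
Order: Sorensen, Petrov, Adeyemi, Brennan. So position 2.

2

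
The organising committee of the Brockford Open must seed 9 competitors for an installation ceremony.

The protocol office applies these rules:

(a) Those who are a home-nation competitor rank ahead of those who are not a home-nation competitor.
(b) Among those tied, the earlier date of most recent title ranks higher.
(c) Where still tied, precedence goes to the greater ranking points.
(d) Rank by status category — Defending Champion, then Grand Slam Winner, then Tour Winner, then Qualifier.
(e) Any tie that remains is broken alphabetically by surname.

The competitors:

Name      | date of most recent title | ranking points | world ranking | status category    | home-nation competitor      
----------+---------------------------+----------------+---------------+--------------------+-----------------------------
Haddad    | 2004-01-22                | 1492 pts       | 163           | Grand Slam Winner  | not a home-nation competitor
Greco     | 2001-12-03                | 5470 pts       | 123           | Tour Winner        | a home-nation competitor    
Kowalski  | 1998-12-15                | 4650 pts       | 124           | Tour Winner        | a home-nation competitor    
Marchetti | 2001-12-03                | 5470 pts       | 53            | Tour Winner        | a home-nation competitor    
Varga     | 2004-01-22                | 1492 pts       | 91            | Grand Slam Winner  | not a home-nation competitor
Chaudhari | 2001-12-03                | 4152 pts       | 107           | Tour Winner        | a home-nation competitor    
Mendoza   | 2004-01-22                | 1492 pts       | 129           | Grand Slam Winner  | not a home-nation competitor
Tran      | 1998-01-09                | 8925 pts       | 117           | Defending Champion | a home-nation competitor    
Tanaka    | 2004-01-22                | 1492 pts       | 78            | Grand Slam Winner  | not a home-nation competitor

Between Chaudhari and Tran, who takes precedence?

By the first rule: Tran, Kowalski, Greco, Marchetti and Chaudhari (each a home-nation competitor); then Haddad, Mendoza, Tanaka and Varga (each not a home-nation competitor).
Among Tran, Kowalski, Greco, Marchetti and Chaudhari, by date of most recent title (earlier first): Tran (1998-01-09) before Kowalski (1998-12-15) before Greco, Marchetti and Chaudhari (2001-12-03).
Among Greco, Marchetti and Chaudhari, by ranking points (higher first): Greco and Marchetti (5470 pts) before Chaudhari (4152 pts).
Greco and Marchetti are each Tour Winner, so the next rule applies.
Among Greco and Marchetti, alphabetically by surname: Greco before Marchetti.
Haddad, Mendoza, Tanaka and Varga all have date of most recent title 2004-01-22, so the next rule applies.
Haddad, Mendoza, Tanaka and Varga all have ranking points 1492 pts, so the next rule applies.
Haddad, Mendoza, Tanaka and Varga are each Grand Slam Winner, so the next rule applies.
Among Haddad, Mendoza, Tanaka and Varga, alphabetically by surname: Haddad before Mendoza before Tanaka before Varga.
So Tran takes precedence.

Tran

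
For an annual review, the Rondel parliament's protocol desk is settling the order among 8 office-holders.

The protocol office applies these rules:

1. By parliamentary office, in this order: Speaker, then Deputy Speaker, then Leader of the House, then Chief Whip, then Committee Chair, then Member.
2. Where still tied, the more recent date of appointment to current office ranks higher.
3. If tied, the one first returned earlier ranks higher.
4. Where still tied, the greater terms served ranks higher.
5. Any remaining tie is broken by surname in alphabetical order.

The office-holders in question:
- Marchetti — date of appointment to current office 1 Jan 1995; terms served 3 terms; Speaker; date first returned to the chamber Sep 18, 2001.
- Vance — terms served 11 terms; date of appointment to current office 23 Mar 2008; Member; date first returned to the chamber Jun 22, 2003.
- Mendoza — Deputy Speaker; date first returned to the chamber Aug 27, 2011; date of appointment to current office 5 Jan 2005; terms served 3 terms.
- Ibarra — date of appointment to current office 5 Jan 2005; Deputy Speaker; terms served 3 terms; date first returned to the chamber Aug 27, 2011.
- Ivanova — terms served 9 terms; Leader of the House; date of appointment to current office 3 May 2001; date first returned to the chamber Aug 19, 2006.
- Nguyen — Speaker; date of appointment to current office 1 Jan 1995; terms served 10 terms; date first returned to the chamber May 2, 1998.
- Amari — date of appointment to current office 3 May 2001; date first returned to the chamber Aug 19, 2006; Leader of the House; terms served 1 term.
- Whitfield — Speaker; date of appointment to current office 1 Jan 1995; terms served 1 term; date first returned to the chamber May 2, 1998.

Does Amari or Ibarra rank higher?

By parliamentary office: Nguyen, Whitfield and Marchetti (Speaker); then Ibarra and Mendoza (Deputy Speaker); then Ivanova and Amari (Leader of the House); then Vance (Member).
Nguyen, Whitfield and Marchetti all have date of appointment to current office 1 Jan 1995, so the next rule applies.
Among Nguyen, Whitfield and Marchetti, by date first returned to the chamber (earlier first): Nguyen and Whitfield (May 2, 1998) before Marchetti (Sep 18, 2001).
Among Nguyen and Whitfield, by terms served (higher first): Nguyen (10 terms) before Whitfield (1 term).
Ibarra and Mendoza both have date of appointment to current office 5 Jan 2005, so the next rule applies.
Ibarra and Mendoza both have date first returned to the chamber Aug 27, 2011, so the next rule applies.
Ibarra and Mendoza both have terms served 3 terms, so the next rule applies.
Among Ibarra and Mendoza, alphabetically by surname: Ibarra before Mendoza.
Ivanova and Amari both have date of appointment to current office 3 May 2001, so the next rule applies.
Ivanova and Amari both have date first returned to the chamber Aug 19, 2006, so the next rule applies.
Among Ivanova and Amari, by terms served (higher first): Ivanova (9 terms) before Amari (1 term).
So Ibarra takes precedence.

Ibarra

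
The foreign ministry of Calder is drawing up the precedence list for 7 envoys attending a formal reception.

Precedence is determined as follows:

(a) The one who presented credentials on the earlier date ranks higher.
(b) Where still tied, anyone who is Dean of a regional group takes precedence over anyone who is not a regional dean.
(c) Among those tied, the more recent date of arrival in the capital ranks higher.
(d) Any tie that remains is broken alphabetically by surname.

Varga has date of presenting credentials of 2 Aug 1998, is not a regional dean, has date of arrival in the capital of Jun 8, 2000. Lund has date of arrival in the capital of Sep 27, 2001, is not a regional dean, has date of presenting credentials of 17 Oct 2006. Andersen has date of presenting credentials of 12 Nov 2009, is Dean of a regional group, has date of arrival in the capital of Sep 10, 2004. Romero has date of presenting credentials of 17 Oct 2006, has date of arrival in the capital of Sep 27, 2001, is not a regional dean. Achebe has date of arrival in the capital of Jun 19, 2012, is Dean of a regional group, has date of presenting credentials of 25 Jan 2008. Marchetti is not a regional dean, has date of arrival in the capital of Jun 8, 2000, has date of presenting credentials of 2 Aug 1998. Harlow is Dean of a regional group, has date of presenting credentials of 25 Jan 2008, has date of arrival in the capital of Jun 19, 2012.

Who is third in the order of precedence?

By date of presenting credentials (earlier first): Marchetti and Varga (both 2 Aug 1998); then Lund and Romero (both 17 Oct 2006); then Achebe and Harlow (both 25 Jan 2008); then Andersen (12 Nov 2009).
Marchetti and Varga are each not a regional dean, so the next rule applies.
Marchetti and Varga both have date of arrival in the capital Jun 8, 2000, so the next rule applies.
Among Marchetti and Varga, alphabetically by surname: Marchetti before Varga.
Lund and Romero are each not a regional dean, so the next rule applies.
Lund and Romero both have date of arrival in the capital Sep 27, 2001, so the next rule applies.
Among Lund and Romero, alphabetically by surname: Lund before Romero.
Achebe and Harlow are each Dean of a regional group, so the next rule applies.
Achebe and Harlow both have date of arrival in the capital Jun 19, 2012, so the next rule applies.
Among Achebe and Harlow, alphabetically by surname: Achebe before Harlow.
Order: Marchetti, Varga, Lund, Romero, Achebe, Harlow, Andersen.

Lund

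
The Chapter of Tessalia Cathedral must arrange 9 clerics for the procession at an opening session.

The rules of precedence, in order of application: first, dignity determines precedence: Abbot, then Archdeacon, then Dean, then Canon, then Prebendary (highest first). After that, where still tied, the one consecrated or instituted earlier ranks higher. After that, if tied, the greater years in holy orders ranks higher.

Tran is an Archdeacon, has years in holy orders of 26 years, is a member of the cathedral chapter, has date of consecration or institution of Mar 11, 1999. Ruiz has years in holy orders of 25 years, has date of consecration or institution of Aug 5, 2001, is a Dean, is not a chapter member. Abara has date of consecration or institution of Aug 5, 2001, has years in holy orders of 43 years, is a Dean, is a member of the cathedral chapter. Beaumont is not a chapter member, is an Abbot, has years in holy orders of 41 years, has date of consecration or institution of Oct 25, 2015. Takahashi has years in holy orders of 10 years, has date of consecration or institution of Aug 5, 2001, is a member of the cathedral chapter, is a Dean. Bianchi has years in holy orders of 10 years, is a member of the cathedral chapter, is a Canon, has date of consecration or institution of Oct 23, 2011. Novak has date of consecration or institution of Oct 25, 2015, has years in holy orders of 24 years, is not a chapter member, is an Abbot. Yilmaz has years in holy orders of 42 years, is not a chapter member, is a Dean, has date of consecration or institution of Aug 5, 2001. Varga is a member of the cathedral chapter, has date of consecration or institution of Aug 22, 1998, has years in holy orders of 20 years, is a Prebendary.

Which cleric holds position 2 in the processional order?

By dignity: Beaumont and Novak (Abbot); then Tran (Archdeacon); then Abara, Yilmaz, Ruiz and Takahashi (Dean); then Bianchi (Canon); then Varga (Prebendary).
Beaumont and Novak both have date of consecration or institution Oct 25, 2015, so the next rule applies.
Among Beaumont and Novak, by years in holy orders (higher first): Beaumont (41 years) before Novak (24 years).
Abara, Yilmaz, Ruiz and Takahashi all have date of consecration or institution Aug 5, 2001, so the next rule applies.
Among Abara, Yilmaz, Ruiz and Takahashi, by years in holy orders (higher first): Abara (43 years) before Yilmaz (42 years) before Ruiz (25 years) before Takahashi (10 years).
Order: Beaumont, Novak, Tran, Abara, Yilmaz, Ruiz, Takahashi, Bianchi, Varga.

Novak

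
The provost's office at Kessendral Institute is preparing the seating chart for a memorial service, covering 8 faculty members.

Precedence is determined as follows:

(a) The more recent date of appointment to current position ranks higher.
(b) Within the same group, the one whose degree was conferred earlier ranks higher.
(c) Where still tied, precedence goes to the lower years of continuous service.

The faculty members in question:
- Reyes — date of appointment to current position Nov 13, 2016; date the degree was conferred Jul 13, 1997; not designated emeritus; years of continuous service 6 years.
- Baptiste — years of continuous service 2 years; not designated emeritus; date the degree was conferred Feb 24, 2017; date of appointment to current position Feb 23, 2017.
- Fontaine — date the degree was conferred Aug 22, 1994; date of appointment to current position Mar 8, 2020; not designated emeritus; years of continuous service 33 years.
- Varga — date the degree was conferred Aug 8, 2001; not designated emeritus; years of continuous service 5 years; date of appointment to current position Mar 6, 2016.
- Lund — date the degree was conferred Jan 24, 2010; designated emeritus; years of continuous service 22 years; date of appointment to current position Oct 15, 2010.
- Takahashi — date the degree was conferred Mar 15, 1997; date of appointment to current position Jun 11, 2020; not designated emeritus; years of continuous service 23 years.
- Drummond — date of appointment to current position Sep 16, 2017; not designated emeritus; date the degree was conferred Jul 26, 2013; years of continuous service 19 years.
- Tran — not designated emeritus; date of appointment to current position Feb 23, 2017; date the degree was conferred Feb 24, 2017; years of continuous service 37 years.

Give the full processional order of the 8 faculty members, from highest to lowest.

Takahashi, Fontaine, Drummond, Baptiste, Tran, Reyes, Varga, Lund

By date of appointment to current position (later first): Takahashi (Jun 11, 2020); then Fontaine (Mar 8, 2020); then Drummond (Sep 16, 2017); then Baptiste and Tran (both Feb 23, 2017); then Reyes (Nov 13, 2016); then Varga (Mar 6, 2016); then Lund (Oct 15, 2010).
Baptiste and Tran both have date the degree was conferred Feb 24, 2017, so the next rule applies.
Among Baptiste and Tran, by years of continuous service (lower first): Baptiste (2 years) before Tran (37 years).
Full order: Takahashi, Fontaine, Drummond, Baptiste, Tran, Reyes, Varga, Lund.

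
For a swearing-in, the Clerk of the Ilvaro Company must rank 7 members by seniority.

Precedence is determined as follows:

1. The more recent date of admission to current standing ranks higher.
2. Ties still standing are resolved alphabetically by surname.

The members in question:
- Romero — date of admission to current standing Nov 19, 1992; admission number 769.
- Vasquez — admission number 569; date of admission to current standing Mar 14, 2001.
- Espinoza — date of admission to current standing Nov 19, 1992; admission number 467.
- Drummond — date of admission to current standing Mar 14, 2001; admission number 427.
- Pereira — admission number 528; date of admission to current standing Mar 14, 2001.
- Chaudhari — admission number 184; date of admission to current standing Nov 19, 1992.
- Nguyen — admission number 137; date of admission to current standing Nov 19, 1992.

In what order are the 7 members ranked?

By date of admission to current standing (later first): Drummond, Pereira and Vasquez (each Mar 14, 2001); then Chaudhari, Espinoza, Nguyen and Romero (each Nov 19, 1992).
Among Drummond, Pereira and Vasquez, alphabetically by surname: Drummond before Pereira before Vasquez.
Among Chaudhari, Espinoza, Nguyen and Romero, alphabetically by surname: Chaudhari before Espinoza before Nguyen before Romero.
Full order: Drummond, Pereira, Vasquez, Chaudhari, Espinoza, Nguyen, Romero.

Drummond, Pereira, Vasquez, Chaudhari, Espinoza, Nguyen, Romero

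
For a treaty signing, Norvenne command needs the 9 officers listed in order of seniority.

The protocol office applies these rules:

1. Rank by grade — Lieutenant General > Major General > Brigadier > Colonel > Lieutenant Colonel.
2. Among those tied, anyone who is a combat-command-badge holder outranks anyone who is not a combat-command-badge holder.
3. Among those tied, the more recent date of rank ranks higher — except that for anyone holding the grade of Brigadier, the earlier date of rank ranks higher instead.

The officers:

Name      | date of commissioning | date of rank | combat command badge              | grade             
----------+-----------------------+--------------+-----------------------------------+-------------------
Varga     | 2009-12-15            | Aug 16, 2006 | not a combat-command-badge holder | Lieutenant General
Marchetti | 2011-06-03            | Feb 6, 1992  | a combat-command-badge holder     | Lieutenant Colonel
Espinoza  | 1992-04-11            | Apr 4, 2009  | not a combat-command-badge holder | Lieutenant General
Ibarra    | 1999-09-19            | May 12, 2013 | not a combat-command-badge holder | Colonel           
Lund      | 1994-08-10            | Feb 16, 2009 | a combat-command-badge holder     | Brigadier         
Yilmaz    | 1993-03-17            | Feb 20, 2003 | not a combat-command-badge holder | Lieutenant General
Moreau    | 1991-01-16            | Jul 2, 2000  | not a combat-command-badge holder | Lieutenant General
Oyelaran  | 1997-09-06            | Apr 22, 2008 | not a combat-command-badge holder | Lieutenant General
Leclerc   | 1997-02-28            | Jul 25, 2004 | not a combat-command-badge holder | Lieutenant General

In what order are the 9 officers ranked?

By grade: Espinoza, Oyelaran, Varga, Leclerc, Yilmaz and Moreau (Lieutenant General); then Lund (Brigadier); then Ibarra (Colonel); then Marchetti (Lieutenant Colonel).
Espinoza, Oyelaran, Varga, Leclerc, Yilmaz and Moreau are each not a combat-command-badge holder, so the next rule applies.
Among Espinoza, Oyelaran, Varga, Leclerc, Yilmaz and Moreau, by date of rank (later first): Espinoza (Apr 4, 2009) before Oyelaran (Apr 22, 2008) before Varga (Aug 16, 2006) before Leclerc (Jul 25, 2004) before Yilmaz (Feb 20, 2003) before Moreau (Jul 2, 2000).
Full order: Espinoza, Oyelaran, Varga, Leclerc, Yilmaz, Moreau, Lund, Ibarra, Marchetti.

Espinoza, Oyelaran, Varga, Leclerc, Yilmaz, Moreau, Lund, Ibarra, Marchetti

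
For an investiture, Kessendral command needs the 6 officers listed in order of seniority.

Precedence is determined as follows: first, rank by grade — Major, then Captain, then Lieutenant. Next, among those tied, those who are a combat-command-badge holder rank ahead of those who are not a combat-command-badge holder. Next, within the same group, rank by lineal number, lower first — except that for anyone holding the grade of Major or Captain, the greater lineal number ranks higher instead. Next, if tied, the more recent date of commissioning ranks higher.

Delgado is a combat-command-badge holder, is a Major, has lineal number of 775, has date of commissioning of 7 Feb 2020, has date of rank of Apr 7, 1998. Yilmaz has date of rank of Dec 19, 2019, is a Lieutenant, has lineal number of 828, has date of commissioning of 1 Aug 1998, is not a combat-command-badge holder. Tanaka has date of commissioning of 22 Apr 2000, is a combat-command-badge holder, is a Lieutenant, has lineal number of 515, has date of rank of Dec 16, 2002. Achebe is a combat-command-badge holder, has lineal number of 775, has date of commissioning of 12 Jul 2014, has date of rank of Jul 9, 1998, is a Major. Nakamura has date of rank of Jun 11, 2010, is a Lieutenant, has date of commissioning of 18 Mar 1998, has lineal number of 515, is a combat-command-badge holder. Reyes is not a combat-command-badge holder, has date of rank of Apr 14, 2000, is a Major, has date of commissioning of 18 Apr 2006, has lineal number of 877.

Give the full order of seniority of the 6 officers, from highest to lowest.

Delgado, Achebe, Reyes, Tanaka, Nakamura, Yilmaz

By grade: Delgado, Achebe and Reyes (Major); then Tanaka, Nakamura and Yilmaz (Lieutenant).
Among Delgado, Achebe and Reyes, a combat-command-badge holder before not a combat-command-badge holder: Delgado and Achebe (a combat-command-badge holder) before Reyes (not a combat-command-badge holder).
Delgado and Achebe both have lineal number 775, so the next rule applies.
Among Delgado and Achebe, by date of commissioning (later first): Delgado (7 Feb 2020) before Achebe (12 Jul 2014).
Among Tanaka, Nakamura and Yilmaz, a combat-command-badge holder before not a combat-command-badge holder: Tanaka and Nakamura (a combat-command-badge holder) before Yilmaz (not a combat-command-badge holder).
Tanaka and Nakamura both have lineal number 515, so the next rule applies.
Among Tanaka and Nakamura, by date of commissioning (later first): Tanaka (22 Apr 2000) before Nakamura (18 Mar 1998).
Full order: Delgado, Achebe, Reyes, Tanaka, Nakamura, Yilmaz.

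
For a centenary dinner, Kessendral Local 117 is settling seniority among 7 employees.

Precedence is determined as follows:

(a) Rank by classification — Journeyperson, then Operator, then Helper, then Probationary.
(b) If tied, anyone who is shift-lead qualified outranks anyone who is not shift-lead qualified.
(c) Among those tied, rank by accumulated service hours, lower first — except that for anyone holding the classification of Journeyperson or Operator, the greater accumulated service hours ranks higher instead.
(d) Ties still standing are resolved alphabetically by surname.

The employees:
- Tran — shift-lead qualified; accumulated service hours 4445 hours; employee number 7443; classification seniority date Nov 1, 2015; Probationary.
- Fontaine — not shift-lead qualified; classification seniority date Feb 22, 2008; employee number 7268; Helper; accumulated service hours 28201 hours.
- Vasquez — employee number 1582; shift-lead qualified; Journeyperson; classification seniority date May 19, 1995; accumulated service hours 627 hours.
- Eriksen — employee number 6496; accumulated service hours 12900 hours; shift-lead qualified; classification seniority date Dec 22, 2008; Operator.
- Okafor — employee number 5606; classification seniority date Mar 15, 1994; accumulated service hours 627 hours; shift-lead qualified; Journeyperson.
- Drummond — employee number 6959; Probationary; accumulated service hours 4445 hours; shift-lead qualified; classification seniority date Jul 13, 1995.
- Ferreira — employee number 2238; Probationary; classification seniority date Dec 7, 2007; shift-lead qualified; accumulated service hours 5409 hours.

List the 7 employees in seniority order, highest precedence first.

By classification: Okafor and Vasquez (Journeyperson); then Eriksen (Operator); then Fontaine (Helper); then Drummond, Tran and Ferreira (Probationary).
Okafor and Vasquez are each shift-lead qualified, so the next rule applies.
Okafor and Vasquez both have accumulated service hours 627 hours, so the next rule applies.
Among Okafor and Vasquez, alphabetically by surname: Okafor before Vasquez.
Drummond, Tran and Ferreira are each shift-lead qualified, so the next rule applies.
Among Drummond, Tran and Ferreira, by accumulated service hours (lower first): Drummond and Tran (4445 hours) before Ferreira (5409 hours).
Among Drummond and Tran, alphabetically by surname: Drummond before Tran.
Full order: Okafor, Vasquez, Eriksen, Fontaine, Drummond, Tran, Ferreira.

Okafor, Vasquez, Eriksen, Fontaine, Drummond, Tran, Ferreira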